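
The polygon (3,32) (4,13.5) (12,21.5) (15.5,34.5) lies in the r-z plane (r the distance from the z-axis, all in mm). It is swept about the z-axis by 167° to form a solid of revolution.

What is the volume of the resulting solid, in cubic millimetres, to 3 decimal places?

Volume = 3717.882 mm³

Profile (r,z), 4 vertices: (3,32) (4,13.5) (12,21.5) (15.5,34.5)
edge 0: (3,32)→(4,13.5)  cross = 3·13.5 − 4·32 = -87.5000; (r_i+r_j)·cross = 7·-87.5000 = -612.5000
edge 1: (4,13.5)→(12,21.5)  cross = 4·21.5 − 12·13.5 = -76.0000; (r_i+r_j)·cross = 16·-76.0000 = -1216.0000
edge 2: (12,21.5)→(15.5,34.5)  cross = 12·34.5 − 15.5·21.5 = 80.7500; (r_i+r_j)·cross = 27.5·80.7500 = 2220.6250
edge 3: (15.5,34.5)→(3,32)  cross = 15.5·32 − 3·34.5 = 392.5000; (r_i+r_j)·cross = 18.5·392.5000 = 7261.2500
Σcross = 309.7500 → A = |Σcross|/2 = 154.8750 mm²
Σ(r_i+r_j)·cross = 7653.3750 → first moment M = |Σ|/6 = 1275.5625
R_c = M/A = 1275.5625/154.8750 = 8.2361 mm
θ = 167° = 2.914700 rad
V = θ·R_c·A = 2.914700·8.2361·154.8750 = 3717.882 mm³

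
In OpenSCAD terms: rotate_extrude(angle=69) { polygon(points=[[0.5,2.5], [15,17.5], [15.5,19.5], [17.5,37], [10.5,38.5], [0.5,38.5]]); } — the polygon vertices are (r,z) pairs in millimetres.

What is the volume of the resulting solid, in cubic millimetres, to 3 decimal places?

Volume = 4028.458 mm³

Profile (r,z), 6 vertices: (0.5,2.5) (15,17.5) (15.5,19.5) (17.5,37) (10.5,38.5) (0.5,38.5)
edge 0: (0.5,2.5)→(15,17.5)  cross = 0.5·17.5 − 15·2.5 = -28.7500; (r_i+r_j)·cross = 15.5·-28.7500 = -445.6250
edge 1: (15,17.5)→(15.5,19.5)  cross = 15·19.5 − 15.5·17.5 = 21.2500; (r_i+r_j)·cross = 30.5·21.2500 = 648.1250
edge 2: (15.5,19.5)→(17.5,37)  cross = 15.5·37 − 17.5·19.5 = 232.2500; (r_i+r_j)·cross = 33·232.2500 = 7664.2500
edge 3: (17.5,37)→(10.5,38.5)  cross = 17.5·38.5 − 10.5·37 = 285.2500; (r_i+r_j)·cross = 28·285.2500 = 7987.0000
edge 4: (10.5,38.5)→(0.5,38.5)  cross = 10.5·38.5 − 0.5·38.5 = 385.0000; (r_i+r_j)·cross = 11·385.0000 = 4235.0000
edge 5: (0.5,38.5)→(0.5,2.5)  cross = 0.5·2.5 − 0.5·38.5 = -18.0000; (r_i+r_j)·cross = 1·-18.0000 = -18.0000
Σcross = 877.0000 → A = |Σcross|/2 = 438.5000 mm²
Σ(r_i+r_j)·cross = 20070.7500 → first moment M = |Σ|/6 = 3345.1250
R_c = M/A = 3345.1250/438.5000 = 7.6286 mm
θ = 69° = 1.204277 rad
V = θ·R_c·A = 1.204277·7.6286·438.5000 = 4028.458 mm³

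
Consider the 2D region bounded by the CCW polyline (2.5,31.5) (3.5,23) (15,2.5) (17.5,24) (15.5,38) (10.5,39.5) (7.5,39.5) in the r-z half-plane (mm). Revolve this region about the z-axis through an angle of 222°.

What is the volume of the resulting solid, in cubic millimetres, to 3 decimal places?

Profile (r,z), 7 vertices: (2.5,31.5) (3.5,23) (15,2.5) (17.5,24) (15.5,38) (10.5,39.5) (7.5,39.5)
edge 0: (2.5,31.5)→(3.5,23)  cross = 2.5·23 − 3.5·31.5 = -52.7500; (r_i+r_j)·cross = 6·-52.7500 = -316.5000
edge 1: (3.5,23)→(15,2.5)  cross = 3.5·2.5 − 15·23 = -336.2500; (r_i+r_j)·cross = 18.5·-336.2500 = -6220.6250
edge 2: (15,2.5)→(17.5,24)  cross = 15·24 − 17.5·2.5 = 316.2500; (r_i+r_j)·cross = 32.5·316.2500 = 10278.1250
edge 3: (17.5,24)→(15.5,38)  cross = 17.5·38 − 15.5·24 = 293.0000; (r_i+r_j)·cross = 33·293.0000 = 9669.0000
edge 4: (15.5,38)→(10.5,39.5)  cross = 15.5·39.5 − 10.5·38 = 213.2500; (r_i+r_j)·cross = 26·213.2500 = 5544.5000
edge 5: (10.5,39.5)→(7.5,39.5)  cross = 10.5·39.5 − 7.5·39.5 = 118.5000; (r_i+r_j)·cross = 18·118.5000 = 2133.0000
edge 6: (7.5,39.5)→(2.5,31.5)  cross = 7.5·31.5 − 2.5·39.5 = 137.5000; (r_i+r_j)·cross = 10·137.5000 = 1375.0000
Σcross = 689.5000 → A = |Σcross|/2 = 344.7500 mm²
Σ(r_i+r_j)·cross = 22462.5000 → first moment M = |Σ|/6 = 3743.7500
R_c = M/A = 3743.7500/344.7500 = 10.8593 mm
θ = 222° = 3.874631 rad
V = θ·R_c·A = 3.874631·10.8593·344.7500 = 14505.650 mm³

Volume = 14505.650 mm³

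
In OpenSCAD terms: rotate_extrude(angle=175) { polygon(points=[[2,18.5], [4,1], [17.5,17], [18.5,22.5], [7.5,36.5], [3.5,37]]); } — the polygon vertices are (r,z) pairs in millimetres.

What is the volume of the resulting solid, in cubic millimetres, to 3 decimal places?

Volume = 9301.505 mm³

Profile (r,z), 6 vertices: (2,18.5) (4,1) (17.5,17) (18.5,22.5) (7.5,36.5) (3.5,37)
edge 0: (2,18.5)→(4,1)  cross = 2·1 − 4·18.5 = -72.0000; (r_i+r_j)·cross = 6·-72.0000 = -432.0000
edge 1: (4,1)→(17.5,17)  cross = 4·17 − 17.5·1 = 50.5000; (r_i+r_j)·cross = 21.5·50.5000 = 1085.7500
edge 2: (17.5,17)→(18.5,22.5)  cross = 17.5·22.5 − 18.5·17 = 79.2500; (r_i+r_j)·cross = 36·79.2500 = 2853.0000
edge 3: (18.5,22.5)→(7.5,36.5)  cross = 18.5·36.5 − 7.5·22.5 = 506.5000; (r_i+r_j)·cross = 26·506.5000 = 13169.0000
edge 4: (7.5,36.5)→(3.5,37)  cross = 7.5·37 − 3.5·36.5 = 149.7500; (r_i+r_j)·cross = 11·149.7500 = 1647.2500
edge 5: (3.5,37)→(2,18.5)  cross = 3.5·18.5 − 2·37 = -9.2500; (r_i+r_j)·cross = 5.5·-9.2500 = -50.8750
Σcross = 704.7500 → A = |Σcross|/2 = 352.3750 mm²
Σ(r_i+r_j)·cross = 18272.1250 → first moment M = |Σ|/6 = 3045.3542
R_c = M/A = 3045.3542/352.3750 = 8.6424 mm
θ = 175° = 3.054326 rad
V = θ·R_c·A = 3.054326·8.6424·352.3750 = 9301.505 mm³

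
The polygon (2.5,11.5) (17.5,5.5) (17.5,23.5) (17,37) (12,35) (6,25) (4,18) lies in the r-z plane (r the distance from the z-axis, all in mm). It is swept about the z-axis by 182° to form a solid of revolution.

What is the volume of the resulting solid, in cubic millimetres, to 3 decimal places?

Profile (r,z), 7 vertices: (2.5,11.5) (17.5,5.5) (17.5,23.5) (17,37) (12,35) (6,25) (4,18)
edge 0: (2.5,11.5)→(17.5,5.5)  cross = 2.5·5.5 − 17.5·11.5 = -187.5000; (r_i+r_j)·cross = 20·-187.5000 = -3750.0000
edge 1: (17.5,5.5)→(17.5,23.5)  cross = 17.5·23.5 − 17.5·5.5 = 315.0000; (r_i+r_j)·cross = 35·315.0000 = 11025.0000
edge 2: (17.5,23.5)→(17,37)  cross = 17.5·37 − 17·23.5 = 248.0000; (r_i+r_j)·cross = 34.5·248.0000 = 8556.0000
edge 3: (17,37)→(12,35)  cross = 17·35 − 12·37 = 151.0000; (r_i+r_j)·cross = 29·151.0000 = 4379.0000
edge 4: (12,35)→(6,25)  cross = 12·25 − 6·35 = 90.0000; (r_i+r_j)·cross = 18·90.0000 = 1620.0000
edge 5: (6,25)→(4,18)  cross = 6·18 − 4·25 = 8.0000; (r_i+r_j)·cross = 10·8.0000 = 80.0000
edge 6: (4,18)→(2.5,11.5)  cross = 4·11.5 − 2.5·18 = 1.0000; (r_i+r_j)·cross = 6.5·1.0000 = 6.5000
Σcross = 625.5000 → A = |Σcross|/2 = 312.7500 mm²
Σ(r_i+r_j)·cross = 21916.5000 → first moment M = |Σ|/6 = 3652.7500
R_c = M/A = 3652.7500/312.7500 = 11.6795 mm
θ = 182° = 3.176499 rad
V = θ·R_c·A = 3.176499·11.6795·312.7500 = 11602.958 mm³

Volume = 11602.958 mm³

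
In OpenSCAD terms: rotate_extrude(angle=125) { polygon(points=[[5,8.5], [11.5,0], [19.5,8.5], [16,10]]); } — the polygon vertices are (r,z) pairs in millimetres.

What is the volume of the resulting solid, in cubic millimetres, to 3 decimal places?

Profile (r,z), 4 vertices: (5,8.5) (11.5,0) (19.5,8.5) (16,10)
edge 0: (5,8.5)→(11.5,0)  cross = 5·0 − 11.5·8.5 = -97.7500; (r_i+r_j)·cross = 16.5·-97.7500 = -1612.8750
edge 1: (11.5,0)→(19.5,8.5)  cross = 11.5·8.5 − 19.5·0 = 97.7500; (r_i+r_j)·cross = 31·97.7500 = 3030.2500
edge 2: (19.5,8.5)→(16,10)  cross = 19.5·10 − 16·8.5 = 59.0000; (r_i+r_j)·cross = 35.5·59.0000 = 2094.5000
edge 3: (16,10)→(5,8.5)  cross = 16·8.5 − 5·10 = 86.0000; (r_i+r_j)·cross = 21·86.0000 = 1806.0000
Σcross = 145.0000 → A = |Σcross|/2 = 72.5000 mm²
Σ(r_i+r_j)·cross = 5317.8750 → first moment M = |Σ|/6 = 886.3125
R_c = M/A = 886.3125/72.5000 = 12.2250 mm
θ = 125° = 2.181662 rad
V = θ·R_c·A = 2.181662·12.2250·72.5000 = 1933.634 mm³

Volume = 1933.634 mm³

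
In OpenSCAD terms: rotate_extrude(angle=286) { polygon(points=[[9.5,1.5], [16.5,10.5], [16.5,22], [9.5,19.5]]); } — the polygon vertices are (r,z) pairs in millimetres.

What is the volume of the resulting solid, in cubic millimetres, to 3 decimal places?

Profile (r,z), 4 vertices: (9.5,1.5) (16.5,10.5) (16.5,22) (9.5,19.5)
edge 0: (9.5,1.5)→(16.5,10.5)  cross = 9.5·10.5 − 16.5·1.5 = 75.0000; (r_i+r_j)·cross = 26·75.0000 = 1950.0000
edge 1: (16.5,10.5)→(16.5,22)  cross = 16.5·22 − 16.5·10.5 = 189.7500; (r_i+r_j)·cross = 33·189.7500 = 6261.7500
edge 2: (16.5,22)→(9.5,19.5)  cross = 16.5·19.5 − 9.5·22 = 112.7500; (r_i+r_j)·cross = 26·112.7500 = 2931.5000
edge 3: (9.5,19.5)→(9.5,1.5)  cross = 9.5·1.5 − 9.5·19.5 = -171.0000; (r_i+r_j)·cross = 19·-171.0000 = -3249.0000
Σcross = 206.5000 → A = |Σcross|/2 = 103.2500 mm²
Σ(r_i+r_j)·cross = 7894.2500 → first moment M = |Σ|/6 = 1315.7083
R_c = M/A = 1315.7083/103.2500 = 12.7429 mm
θ = 286° = 4.991642 rad
V = θ·R_c·A = 4.991642·12.7429·103.2500 = 6567.545 mm³

Volume = 6567.545 mm³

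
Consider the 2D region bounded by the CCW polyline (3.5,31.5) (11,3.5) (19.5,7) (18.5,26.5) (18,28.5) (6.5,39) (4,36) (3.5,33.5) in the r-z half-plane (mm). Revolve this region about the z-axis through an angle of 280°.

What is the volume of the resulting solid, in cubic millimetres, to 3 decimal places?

Profile (r,z), 8 vertices: (3.5,31.5) (11,3.5) (19.5,7) (18.5,26.5) (18,28.5) (6.5,39) (4,36) (3.5,33.5)
edge 0: (3.5,31.5)→(11,3.5)  cross = 3.5·3.5 − 11·31.5 = -334.2500; (r_i+r_j)·cross = 14.5·-334.2500 = -4846.6250
edge 1: (11,3.5)→(19.5,7)  cross = 11·7 − 19.5·3.5 = 8.7500; (r_i+r_j)·cross = 30.5·8.7500 = 266.8750
edge 2: (19.5,7)→(18.5,26.5)  cross = 19.5·26.5 − 18.5·7 = 387.2500; (r_i+r_j)·cross = 38·387.2500 = 14715.5000
edge 3: (18.5,26.5)→(18,28.5)  cross = 18.5·28.5 − 18·26.5 = 50.2500; (r_i+r_j)·cross = 36.5·50.2500 = 1834.1250
edge 4: (18,28.5)→(6.5,39)  cross = 18·39 − 6.5·28.5 = 516.7500; (r_i+r_j)·cross = 24.5·516.7500 = 12660.3750
edge 5: (6.5,39)→(4,36)  cross = 6.5·36 − 4·39 = 78.0000; (r_i+r_j)·cross = 10.5·78.0000 = 819.0000
edge 6: (4,36)→(3.5,33.5)  cross = 4·33.5 − 3.5·36 = 8.0000; (r_i+r_j)·cross = 7.5·8.0000 = 60.0000
edge 7: (3.5,33.5)→(3.5,31.5)  cross = 3.5·31.5 − 3.5·33.5 = -7.0000; (r_i+r_j)·cross = 7·-7.0000 = -49.0000
Σcross = 707.7500 → A = |Σcross|/2 = 353.8750 mm²
Σ(r_i+r_j)·cross = 25460.2500 → first moment M = |Σ|/6 = 4243.3750
R_c = M/A = 4243.3750/353.8750 = 11.9912 mm
θ = 280° = 4.886922 rad
V = θ·R_c·A = 4.886922·11.9912·353.8750 = 20737.042 mm³

Volume = 20737.042 mm³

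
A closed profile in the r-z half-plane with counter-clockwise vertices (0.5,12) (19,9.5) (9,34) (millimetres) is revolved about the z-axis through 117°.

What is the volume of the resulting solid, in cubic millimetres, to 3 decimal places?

Volume = 4153.883 mm³

Profile (r,z), 3 vertices: (0.5,12) (19,9.5) (9,34)
edge 0: (0.5,12)→(19,9.5)  cross = 0.5·9.5 − 19·12 = -223.2500; (r_i+r_j)·cross = 19.5·-223.2500 = -4353.3750
edge 1: (19,9.5)→(9,34)  cross = 19·34 − 9·9.5 = 560.5000; (r_i+r_j)·cross = 28·560.5000 = 15694.0000
edge 2: (9,34)→(0.5,12)  cross = 9·12 − 0.5·34 = 91.0000; (r_i+r_j)·cross = 9.5·91.0000 = 864.5000
Σcross = 428.2500 → A = |Σcross|/2 = 214.1250 mm²
Σ(r_i+r_j)·cross = 12205.1250 → first moment M = |Σ|/6 = 2034.1875
R_c = M/A = 2034.1875/214.1250 = 9.5000 mm
θ = 117° = 2.042035 rad
V = θ·R_c·A = 2.042035·9.5000·214.1250 = 4153.883 mm³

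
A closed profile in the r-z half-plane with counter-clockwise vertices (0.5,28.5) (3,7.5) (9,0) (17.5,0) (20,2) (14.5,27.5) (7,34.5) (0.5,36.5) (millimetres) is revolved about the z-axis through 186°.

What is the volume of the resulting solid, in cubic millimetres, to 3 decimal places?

Profile (r,z), 8 vertices: (0.5,28.5) (3,7.5) (9,0) (17.5,0) (20,2) (14.5,27.5) (7,34.5) (0.5,36.5)
edge 0: (0.5,28.5)→(3,7.5)  cross = 0.5·7.5 − 3·28.5 = -81.7500; (r_i+r_j)·cross = 3.5·-81.7500 = -286.1250
edge 1: (3,7.5)→(9,0)  cross = 3·0 − 9·7.5 = -67.5000; (r_i+r_j)·cross = 12·-67.5000 = -810.0000
edge 2: (9,0)→(17.5,0)  cross = 9·0 − 17.5·0 = 0.0000; (r_i+r_j)·cross = 26.5·0.0000 = 0.0000
edge 3: (17.5,0)→(20,2)  cross = 17.5·2 − 20·0 = 35.0000; (r_i+r_j)·cross = 37.5·35.0000 = 1312.5000
edge 4: (20,2)→(14.5,27.5)  cross = 20·27.5 − 14.5·2 = 521.0000; (r_i+r_j)·cross = 34.5·521.0000 = 17974.5000
edge 5: (14.5,27.5)→(7,34.5)  cross = 14.5·34.5 − 7·27.5 = 307.7500; (r_i+r_j)·cross = 21.5·307.7500 = 6616.6250
edge 6: (7,34.5)→(0.5,36.5)  cross = 7·36.5 − 0.5·34.5 = 238.2500; (r_i+r_j)·cross = 7.5·238.2500 = 1786.8750
edge 7: (0.5,36.5)→(0.5,28.5)  cross = 0.5·28.5 − 0.5·36.5 = -4.0000; (r_i+r_j)·cross = 1·-4.0000 = -4.0000
Σcross = 948.7500 → A = |Σcross|/2 = 474.3750 mm²
Σ(r_i+r_j)·cross = 26590.3750 → first moment M = |Σ|/6 = 4431.7292
R_c = M/A = 4431.7292/474.3750 = 9.3422 mm
θ = 186° = 3.246312 rad
V = θ·R_c·A = 3.246312·9.3422·474.3750 = 14386.777 mm³

Volume = 14386.777 mm³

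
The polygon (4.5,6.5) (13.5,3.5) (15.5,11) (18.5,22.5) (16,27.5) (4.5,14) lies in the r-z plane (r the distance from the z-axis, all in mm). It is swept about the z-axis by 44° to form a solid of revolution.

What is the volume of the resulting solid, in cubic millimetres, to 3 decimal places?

Volume = 1697.030 mm³

Profile (r,z), 6 vertices: (4.5,6.5) (13.5,3.5) (15.5,11) (18.5,22.5) (16,27.5) (4.5,14)
edge 0: (4.5,6.5)→(13.5,3.5)  cross = 4.5·3.5 − 13.5·6.5 = -72.0000; (r_i+r_j)·cross = 18·-72.0000 = -1296.0000
edge 1: (13.5,3.5)→(15.5,11)  cross = 13.5·11 − 15.5·3.5 = 94.2500; (r_i+r_j)·cross = 29·94.2500 = 2733.2500
edge 2: (15.5,11)→(18.5,22.5)  cross = 15.5·22.5 − 18.5·11 = 145.2500; (r_i+r_j)·cross = 34·145.2500 = 4938.5000
edge 3: (18.5,22.5)→(16,27.5)  cross = 18.5·27.5 − 16·22.5 = 148.7500; (r_i+r_j)·cross = 34.5·148.7500 = 5131.8750
edge 4: (16,27.5)→(4.5,14)  cross = 16·14 − 4.5·27.5 = 100.2500; (r_i+r_j)·cross = 20.5·100.2500 = 2055.1250
edge 5: (4.5,14)→(4.5,6.5)  cross = 4.5·6.5 − 4.5·14 = -33.7500; (r_i+r_j)·cross = 9·-33.7500 = -303.7500
Σcross = 382.7500 → A = |Σcross|/2 = 191.3750 mm²
Σ(r_i+r_j)·cross = 13259.0000 → first moment M = |Σ|/6 = 2209.8333
R_c = M/A = 2209.8333/191.3750 = 11.5471 mm
θ = 44° = 0.767945 rad
V = θ·R_c·A = 0.767945·11.5471·191.3750 = 1697.030 mm³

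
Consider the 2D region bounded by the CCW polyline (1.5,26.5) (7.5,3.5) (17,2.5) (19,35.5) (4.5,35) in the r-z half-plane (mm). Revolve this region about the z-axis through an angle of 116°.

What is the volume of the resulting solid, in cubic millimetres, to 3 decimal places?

Volume = 9971.066 mm³

Profile (r,z), 5 vertices: (1.5,26.5) (7.5,3.5) (17,2.5) (19,35.5) (4.5,35)
edge 0: (1.5,26.5)→(7.5,3.5)  cross = 1.5·3.5 − 7.5·26.5 = -193.5000; (r_i+r_j)·cross = 9·-193.5000 = -1741.5000
edge 1: (7.5,3.5)→(17,2.5)  cross = 7.5·2.5 − 17·3.5 = -40.7500; (r_i+r_j)·cross = 24.5·-40.7500 = -998.3750
edge 2: (17,2.5)→(19,35.5)  cross = 17·35.5 − 19·2.5 = 556.0000; (r_i+r_j)·cross = 36·556.0000 = 20016.0000
edge 3: (19,35.5)→(4.5,35)  cross = 19·35 − 4.5·35.5 = 505.2500; (r_i+r_j)·cross = 23.5·505.2500 = 11873.3750
edge 4: (4.5,35)→(1.5,26.5)  cross = 4.5·26.5 − 1.5·35 = 66.7500; (r_i+r_j)·cross = 6·66.7500 = 400.5000
Σcross = 893.7500 → A = |Σcross|/2 = 446.8750 mm²
Σ(r_i+r_j)·cross = 29550.0000 → first moment M = |Σ|/6 = 4925.0000
R_c = M/A = 4925.0000/446.8750 = 11.0210 mm
θ = 116° = 2.024582 rad
V = θ·R_c·A = 2.024582·11.0210·446.8750 = 9971.066 mm³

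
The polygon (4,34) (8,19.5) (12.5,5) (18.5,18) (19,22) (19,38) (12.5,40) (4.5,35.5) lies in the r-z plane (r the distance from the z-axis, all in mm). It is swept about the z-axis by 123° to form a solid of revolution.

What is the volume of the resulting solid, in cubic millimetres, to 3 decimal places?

Profile (r,z), 8 vertices: (4,34) (8,19.5) (12.5,5) (18.5,18) (19,22) (19,38) (12.5,40) (4.5,35.5)
edge 0: (4,34)→(8,19.5)  cross = 4·19.5 − 8·34 = -194.0000; (r_i+r_j)·cross = 12·-194.0000 = -2328.0000
edge 1: (8,19.5)→(12.5,5)  cross = 8·5 − 12.5·19.5 = -203.7500; (r_i+r_j)·cross = 20.5·-203.7500 = -4176.8750
edge 2: (12.5,5)→(18.5,18)  cross = 12.5·18 − 18.5·5 = 132.5000; (r_i+r_j)·cross = 31·132.5000 = 4107.5000
edge 3: (18.5,18)→(19,22)  cross = 18.5·22 − 19·18 = 65.0000; (r_i+r_j)·cross = 37.5·65.0000 = 2437.5000
edge 4: (19,22)→(19,38)  cross = 19·38 − 19·22 = 304.0000; (r_i+r_j)·cross = 38·304.0000 = 11552.0000
edge 5: (19,38)→(12.5,40)  cross = 19·40 − 12.5·38 = 285.0000; (r_i+r_j)·cross = 31.5·285.0000 = 8977.5000
edge 6: (12.5,40)→(4.5,35.5)  cross = 12.5·35.5 − 4.5·40 = 263.7500; (r_i+r_j)·cross = 17·263.7500 = 4483.7500
edge 7: (4.5,35.5)→(4,34)  cross = 4.5·34 − 4·35.5 = 11.0000; (r_i+r_j)·cross = 8.5·11.0000 = 93.5000
Σcross = 663.5000 → A = |Σcross|/2 = 331.7500 mm²
Σ(r_i+r_j)·cross = 25146.8750 → first moment M = |Σ|/6 = 4191.1458
R_c = M/A = 4191.1458/331.7500 = 12.6334 mm
θ = 123° = 2.146755 rad
V = θ·R_c·A = 2.146755·12.6334·331.7500 = 8997.363 mm³

Volume = 8997.363 mm³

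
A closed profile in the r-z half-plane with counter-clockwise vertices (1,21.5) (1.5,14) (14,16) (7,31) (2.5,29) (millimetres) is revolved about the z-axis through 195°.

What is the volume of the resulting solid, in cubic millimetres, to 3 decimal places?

Volume = 3022.921 mm³

Profile (r,z), 5 vertices: (1,21.5) (1.5,14) (14,16) (7,31) (2.5,29)
edge 0: (1,21.5)→(1.5,14)  cross = 1·14 − 1.5·21.5 = -18.2500; (r_i+r_j)·cross = 2.5·-18.2500 = -45.6250
edge 1: (1.5,14)→(14,16)  cross = 1.5·16 − 14·14 = -172.0000; (r_i+r_j)·cross = 15.5·-172.0000 = -2666.0000
edge 2: (14,16)→(7,31)  cross = 14·31 − 7·16 = 322.0000; (r_i+r_j)·cross = 21·322.0000 = 6762.0000
edge 3: (7,31)→(2.5,29)  cross = 7·29 − 2.5·31 = 125.5000; (r_i+r_j)·cross = 9.5·125.5000 = 1192.2500
edge 4: (2.5,29)→(1,21.5)  cross = 2.5·21.5 − 1·29 = 24.7500; (r_i+r_j)·cross = 3.5·24.7500 = 86.6250
Σcross = 282.0000 → A = |Σcross|/2 = 141.0000 mm²
Σ(r_i+r_j)·cross = 5329.2500 → first moment M = |Σ|/6 = 888.2083
R_c = M/A = 888.2083/141.0000 = 6.2993 mm
θ = 195° = 3.403392 rad
V = θ·R_c·A = 3.403392·6.2993·141.0000 = 3022.921 mm³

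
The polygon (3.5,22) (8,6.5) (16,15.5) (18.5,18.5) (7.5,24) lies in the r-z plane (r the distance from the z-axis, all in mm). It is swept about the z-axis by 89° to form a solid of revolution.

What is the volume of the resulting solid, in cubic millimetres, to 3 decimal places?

Volume = 2035.980 mm³

Profile (r,z), 5 vertices: (3.5,22) (8,6.5) (16,15.5) (18.5,18.5) (7.5,24)
edge 0: (3.5,22)→(8,6.5)  cross = 3.5·6.5 − 8·22 = -153.2500; (r_i+r_j)·cross = 11.5·-153.2500 = -1762.3750
edge 1: (8,6.5)→(16,15.5)  cross = 8·15.5 − 16·6.5 = 20.0000; (r_i+r_j)·cross = 24·20.0000 = 480.0000
edge 2: (16,15.5)→(18.5,18.5)  cross = 16·18.5 − 18.5·15.5 = 9.2500; (r_i+r_j)·cross = 34.5·9.2500 = 319.1250
edge 3: (18.5,18.5)→(7.5,24)  cross = 18.5·24 − 7.5·18.5 = 305.2500; (r_i+r_j)·cross = 26·305.2500 = 7936.5000
edge 4: (7.5,24)→(3.5,22)  cross = 7.5·22 − 3.5·24 = 81.0000; (r_i+r_j)·cross = 11·81.0000 = 891.0000
Σcross = 262.2500 → A = |Σcross|/2 = 131.1250 mm²
Σ(r_i+r_j)·cross = 7864.2500 → first moment M = |Σ|/6 = 1310.7083
R_c = M/A = 1310.7083/131.1250 = 9.9959 mm
θ = 89° = 1.553343 rad
V = θ·R_c·A = 1.553343·9.9959·131.1250 = 2035.980 mm³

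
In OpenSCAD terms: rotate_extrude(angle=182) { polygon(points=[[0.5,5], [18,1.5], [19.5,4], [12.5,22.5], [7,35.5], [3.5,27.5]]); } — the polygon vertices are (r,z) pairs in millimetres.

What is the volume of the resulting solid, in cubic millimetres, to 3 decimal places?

Profile (r,z), 6 vertices: (0.5,5) (18,1.5) (19.5,4) (12.5,22.5) (7,35.5) (3.5,27.5)
edge 0: (0.5,5)→(18,1.5)  cross = 0.5·1.5 − 18·5 = -89.2500; (r_i+r_j)·cross = 18.5·-89.2500 = -1651.1250
edge 1: (18,1.5)→(19.5,4)  cross = 18·4 − 19.5·1.5 = 42.7500; (r_i+r_j)·cross = 37.5·42.7500 = 1603.1250
edge 2: (19.5,4)→(12.5,22.5)  cross = 19.5·22.5 − 12.5·4 = 388.7500; (r_i+r_j)·cross = 32·388.7500 = 12440.0000
edge 3: (12.5,22.5)→(7,35.5)  cross = 12.5·35.5 − 7·22.5 = 286.2500; (r_i+r_j)·cross = 19.5·286.2500 = 5581.8750
edge 4: (7,35.5)→(3.5,27.5)  cross = 7·27.5 − 3.5·35.5 = 68.2500; (r_i+r_j)·cross = 10.5·68.2500 = 716.6250
edge 5: (3.5,27.5)→(0.5,5)  cross = 3.5·5 − 0.5·27.5 = 3.7500; (r_i+r_j)·cross = 4·3.7500 = 15.0000
Σcross = 700.5000 → A = |Σcross|/2 = 350.2500 mm²
Σ(r_i+r_j)·cross = 18705.5000 → first moment M = |Σ|/6 = 3117.5833
R_c = M/A = 3117.5833/350.2500 = 8.9010 mm
θ = 182° = 3.176499 rad
V = θ·R_c·A = 3.176499·8.9010·350.2500 = 9903.001 mm³

Volume = 9903.001 mm³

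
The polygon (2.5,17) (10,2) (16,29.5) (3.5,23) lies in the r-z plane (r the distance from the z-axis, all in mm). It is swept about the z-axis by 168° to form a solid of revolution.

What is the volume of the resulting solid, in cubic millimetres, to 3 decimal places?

Profile (r,z), 4 vertices: (2.5,17) (10,2) (16,29.5) (3.5,23)
edge 0: (2.5,17)→(10,2)  cross = 2.5·2 − 10·17 = -165.0000; (r_i+r_j)·cross = 12.5·-165.0000 = -2062.5000
edge 1: (10,2)→(16,29.5)  cross = 10·29.5 − 16·2 = 263.0000; (r_i+r_j)·cross = 26·263.0000 = 6838.0000
edge 2: (16,29.5)→(3.5,23)  cross = 16·23 − 3.5·29.5 = 264.7500; (r_i+r_j)·cross = 19.5·264.7500 = 5162.6250
edge 3: (3.5,23)→(2.5,17)  cross = 3.5·17 − 2.5·23 = 2.0000; (r_i+r_j)·cross = 6·2.0000 = 12.0000
Σcross = 364.7500 → A = |Σcross|/2 = 182.3750 mm²
Σ(r_i+r_j)·cross = 9950.1250 → first moment M = |Σ|/6 = 1658.3542
R_c = M/A = 1658.3542/182.3750 = 9.0931 mm
θ = 168° = 2.932153 rad
V = θ·R_c·A = 2.932153·9.0931·182.3750 = 4862.548 mm³

Volume = 4862.548 mm³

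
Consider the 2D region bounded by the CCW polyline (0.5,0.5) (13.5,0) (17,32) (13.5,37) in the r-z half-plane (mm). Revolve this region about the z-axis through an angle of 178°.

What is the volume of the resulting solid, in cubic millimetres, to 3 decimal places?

Profile (r,z), 4 vertices: (0.5,0.5) (13.5,0) (17,32) (13.5,37)
edge 0: (0.5,0.5)→(13.5,0)  cross = 0.5·0 − 13.5·0.5 = -6.7500; (r_i+r_j)·cross = 14·-6.7500 = -94.5000
edge 1: (13.5,0)→(17,32)  cross = 13.5·32 − 17·0 = 432.0000; (r_i+r_j)·cross = 30.5·432.0000 = 13176.0000
edge 2: (17,32)→(13.5,37)  cross = 17·37 − 13.5·32 = 197.0000; (r_i+r_j)·cross = 30.5·197.0000 = 6008.5000
edge 3: (13.5,37)→(0.5,0.5)  cross = 13.5·0.5 − 0.5·37 = -11.7500; (r_i+r_j)·cross = 14·-11.7500 = -164.5000
Σcross = 610.5000 → A = |Σcross|/2 = 305.2500 mm²
Σ(r_i+r_j)·cross = 18925.5000 → first moment M = |Σ|/6 = 3154.2500
R_c = M/A = 3154.2500/305.2500 = 10.3333 mm
θ = 178° = 3.106686 rad
V = θ·R_c·A = 3.106686·10.3333·305.2500 = 9799.265 mm³

Volume = 9799.265 mm³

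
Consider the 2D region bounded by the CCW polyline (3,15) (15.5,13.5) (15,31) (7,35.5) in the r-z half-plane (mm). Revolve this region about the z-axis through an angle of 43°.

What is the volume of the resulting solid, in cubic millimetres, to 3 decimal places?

Volume = 1482.596 mm³

Profile (r,z), 4 vertices: (3,15) (15.5,13.5) (15,31) (7,35.5)
edge 0: (3,15)→(15.5,13.5)  cross = 3·13.5 − 15.5·15 = -192.0000; (r_i+r_j)·cross = 18.5·-192.0000 = -3552.0000
edge 1: (15.5,13.5)→(15,31)  cross = 15.5·31 − 15·13.5 = 278.0000; (r_i+r_j)·cross = 30.5·278.0000 = 8479.0000
edge 2: (15,31)→(7,35.5)  cross = 15·35.5 − 7·31 = 315.5000; (r_i+r_j)·cross = 22·315.5000 = 6941.0000
edge 3: (7,35.5)→(3,15)  cross = 7·15 − 3·35.5 = -1.5000; (r_i+r_j)·cross = 10·-1.5000 = -15.0000
Σcross = 400.0000 → A = |Σcross|/2 = 200.0000 mm²
Σ(r_i+r_j)·cross = 11853.0000 → first moment M = |Σ|/6 = 1975.5000
R_c = M/A = 1975.5000/200.0000 = 9.8775 mm
θ = 43° = 0.750492 rad
V = θ·R_c·A = 0.750492·9.8775·200.0000 = 1482.596 mm³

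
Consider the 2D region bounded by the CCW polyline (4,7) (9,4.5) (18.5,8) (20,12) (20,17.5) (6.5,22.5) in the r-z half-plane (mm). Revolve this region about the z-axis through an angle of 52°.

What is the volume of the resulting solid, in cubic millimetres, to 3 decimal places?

Volume = 2168.490 mm³

Profile (r,z), 6 vertices: (4,7) (9,4.5) (18.5,8) (20,12) (20,17.5) (6.5,22.5)
edge 0: (4,7)→(9,4.5)  cross = 4·4.5 − 9·7 = -45.0000; (r_i+r_j)·cross = 13·-45.0000 = -585.0000
edge 1: (9,4.5)→(18.5,8)  cross = 9·8 − 18.5·4.5 = -11.2500; (r_i+r_j)·cross = 27.5·-11.2500 = -309.3750
edge 2: (18.5,8)→(20,12)  cross = 18.5·12 − 20·8 = 62.0000; (r_i+r_j)·cross = 38.5·62.0000 = 2387.0000
edge 3: (20,12)→(20,17.5)  cross = 20·17.5 − 20·12 = 110.0000; (r_i+r_j)·cross = 40·110.0000 = 4400.0000
edge 4: (20,17.5)→(6.5,22.5)  cross = 20·22.5 − 6.5·17.5 = 336.2500; (r_i+r_j)·cross = 26.5·336.2500 = 8910.6250
edge 5: (6.5,22.5)→(4,7)  cross = 6.5·7 − 4·22.5 = -44.5000; (r_i+r_j)·cross = 10.5·-44.5000 = -467.2500
Σcross = 407.5000 → A = |Σcross|/2 = 203.7500 mm²
Σ(r_i+r_j)·cross = 14336.0000 → first moment M = |Σ|/6 = 2389.3333
R_c = M/A = 2389.3333/203.7500 = 11.7268 mm
θ = 52° = 0.907571 rad
V = θ·R_c·A = 0.907571·11.7268·203.7500 = 2168.490 mm³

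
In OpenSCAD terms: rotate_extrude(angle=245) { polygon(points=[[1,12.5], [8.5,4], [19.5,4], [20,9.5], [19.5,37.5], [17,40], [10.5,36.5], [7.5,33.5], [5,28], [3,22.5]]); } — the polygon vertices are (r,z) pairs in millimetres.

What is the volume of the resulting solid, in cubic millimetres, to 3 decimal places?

Volume = 26511.462 mm³

Profile (r,z), 10 vertices: (1,12.5) (8.5,4) (19.5,4) (20,9.5) (19.5,37.5) (17,40) (10.5,36.5) (7.5,33.5) (5,28) (3,22.5)
edge 0: (1,12.5)→(8.5,4)  cross = 1·4 − 8.5·12.5 = -102.2500; (r_i+r_j)·cross = 9.5·-102.2500 = -971.3750
edge 1: (8.5,4)→(19.5,4)  cross = 8.5·4 − 19.5·4 = -44.0000; (r_i+r_j)·cross = 28·-44.0000 = -1232.0000
edge 2: (19.5,4)→(20,9.5)  cross = 19.5·9.5 − 20·4 = 105.2500; (r_i+r_j)·cross = 39.5·105.2500 = 4157.3750
edge 3: (20,9.5)→(19.5,37.5)  cross = 20·37.5 − 19.5·9.5 = 564.7500; (r_i+r_j)·cross = 39.5·564.7500 = 22307.6250
edge 4: (19.5,37.5)→(17,40)  cross = 19.5·40 − 17·37.5 = 142.5000; (r_i+r_j)·cross = 36.5·142.5000 = 5201.2500
edge 5: (17,40)→(10.5,36.5)  cross = 17·36.5 − 10.5·40 = 200.5000; (r_i+r_j)·cross = 27.5·200.5000 = 5513.7500
edge 6: (10.5,36.5)→(7.5,33.5)  cross = 10.5·33.5 − 7.5·36.5 = 78.0000; (r_i+r_j)·cross = 18·78.0000 = 1404.0000
edge 7: (7.5,33.5)→(5,28)  cross = 7.5·28 − 5·33.5 = 42.5000; (r_i+r_j)·cross = 12.5·42.5000 = 531.2500
edge 8: (5,28)→(3,22.5)  cross = 5·22.5 − 3·28 = 28.5000; (r_i+r_j)·cross = 8·28.5000 = 228.0000
edge 9: (3,22.5)→(1,12.5)  cross = 3·12.5 − 1·22.5 = 15.0000; (r_i+r_j)·cross = 4·15.0000 = 60.0000
Σcross = 1030.7500 → A = |Σcross|/2 = 515.3750 mm²
Σ(r_i+r_j)·cross = 37199.8750 → first moment M = |Σ|/6 = 6199.9792
R_c = M/A = 6199.9792/515.3750 = 12.0300 mm
θ = 245° = 4.276057 rad
V = θ·R_c·A = 4.276057·12.0300·515.3750 = 26511.462 mm³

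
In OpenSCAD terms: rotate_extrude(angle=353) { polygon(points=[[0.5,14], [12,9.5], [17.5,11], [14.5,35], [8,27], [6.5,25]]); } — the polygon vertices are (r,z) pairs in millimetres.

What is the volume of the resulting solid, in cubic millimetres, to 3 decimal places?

Profile (r,z), 6 vertices: (0.5,14) (12,9.5) (17.5,11) (14.5,35) (8,27) (6.5,25)
edge 0: (0.5,14)→(12,9.5)  cross = 0.5·9.5 − 12·14 = -163.2500; (r_i+r_j)·cross = 12.5·-163.2500 = -2040.6250
edge 1: (12,9.5)→(17.5,11)  cross = 12·11 − 17.5·9.5 = -34.2500; (r_i+r_j)·cross = 29.5·-34.2500 = -1010.3750
edge 2: (17.5,11)→(14.5,35)  cross = 17.5·35 − 14.5·11 = 453.0000; (r_i+r_j)·cross = 32·453.0000 = 14496.0000
edge 3: (14.5,35)→(8,27)  cross = 14.5·27 − 8·35 = 111.5000; (r_i+r_j)·cross = 22.5·111.5000 = 2508.7500
edge 4: (8,27)→(6.5,25)  cross = 8·25 − 6.5·27 = 24.5000; (r_i+r_j)·cross = 14.5·24.5000 = 355.2500
edge 5: (6.5,25)→(0.5,14)  cross = 6.5·14 − 0.5·25 = 78.5000; (r_i+r_j)·cross = 7·78.5000 = 549.5000
Σcross = 470.0000 → A = |Σcross|/2 = 235.0000 mm²
Σ(r_i+r_j)·cross = 14858.5000 → first moment M = |Σ|/6 = 2476.4167
R_c = M/A = 2476.4167/235.0000 = 10.5379 mm
θ = 353° = 6.161012 rad
V = θ·R_c·A = 6.161012·10.5379·235.0000 = 15257.233 mm³

Volume = 15257.233 mm³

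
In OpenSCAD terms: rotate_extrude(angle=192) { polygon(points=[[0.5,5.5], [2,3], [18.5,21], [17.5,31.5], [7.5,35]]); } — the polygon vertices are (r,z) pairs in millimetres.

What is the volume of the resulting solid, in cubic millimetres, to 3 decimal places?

Profile (r,z), 5 vertices: (0.5,5.5) (2,3) (18.5,21) (17.5,31.5) (7.5,35)
edge 0: (0.5,5.5)→(2,3)  cross = 0.5·3 − 2·5.5 = -9.5000; (r_i+r_j)·cross = 2.5·-9.5000 = -23.7500
edge 1: (2,3)→(18.5,21)  cross = 2·21 − 18.5·3 = -13.5000; (r_i+r_j)·cross = 20.5·-13.5000 = -276.7500
edge 2: (18.5,21)→(17.5,31.5)  cross = 18.5·31.5 − 17.5·21 = 215.2500; (r_i+r_j)·cross = 36·215.2500 = 7749.0000
edge 3: (17.5,31.5)→(7.5,35)  cross = 17.5·35 − 7.5·31.5 = 376.2500; (r_i+r_j)·cross = 25·376.2500 = 9406.2500
edge 4: (7.5,35)→(0.5,5.5)  cross = 7.5·5.5 − 0.5·35 = 23.7500; (r_i+r_j)·cross = 8·23.7500 = 190.0000
Σcross = 592.2500 → A = |Σcross|/2 = 296.1250 mm²
Σ(r_i+r_j)·cross = 17044.7500 → first moment M = |Σ|/6 = 2840.7917
R_c = M/A = 2840.7917/296.1250 = 9.5932 mm
θ = 192° = 3.351032 rad
V = θ·R_c·A = 3.351032·9.5932·296.1250 = 9519.584 mm³

Volume = 9519.584 mm³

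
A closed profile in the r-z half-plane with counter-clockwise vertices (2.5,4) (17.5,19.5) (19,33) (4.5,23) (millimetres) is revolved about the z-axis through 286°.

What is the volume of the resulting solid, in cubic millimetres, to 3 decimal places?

Volume = 11342.466 mm³

Profile (r,z), 4 vertices: (2.5,4) (17.5,19.5) (19,33) (4.5,23)
edge 0: (2.5,4)→(17.5,19.5)  cross = 2.5·19.5 − 17.5·4 = -21.2500; (r_i+r_j)·cross = 20·-21.2500 = -425.0000
edge 1: (17.5,19.5)→(19,33)  cross = 17.5·33 − 19·19.5 = 207.0000; (r_i+r_j)·cross = 36.5·207.0000 = 7555.5000
edge 2: (19,33)→(4.5,23)  cross = 19·23 − 4.5·33 = 288.5000; (r_i+r_j)·cross = 23.5·288.5000 = 6779.7500
edge 3: (4.5,23)→(2.5,4)  cross = 4.5·4 − 2.5·23 = -39.5000; (r_i+r_j)·cross = 7·-39.5000 = -276.5000
Σcross = 434.7500 → A = |Σcross|/2 = 217.3750 mm²
Σ(r_i+r_j)·cross = 13633.7500 → first moment M = |Σ|/6 = 2272.2917
R_c = M/A = 2272.2917/217.3750 = 10.4533 mm
θ = 286° = 4.991642 rad
V = θ·R_c·A = 4.991642·10.4533·217.3750 = 11342.466 mm³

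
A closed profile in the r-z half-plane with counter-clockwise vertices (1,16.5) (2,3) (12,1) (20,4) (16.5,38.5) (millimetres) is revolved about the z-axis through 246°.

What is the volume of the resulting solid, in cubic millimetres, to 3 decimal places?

Volume = 21551.005 mm³

Profile (r,z), 5 vertices: (1,16.5) (2,3) (12,1) (20,4) (16.5,38.5)
edge 0: (1,16.5)→(2,3)  cross = 1·3 − 2·16.5 = -30.0000; (r_i+r_j)·cross = 3·-30.0000 = -90.0000
edge 1: (2,3)→(12,1)  cross = 2·1 − 12·3 = -34.0000; (r_i+r_j)·cross = 14·-34.0000 = -476.0000
edge 2: (12,1)→(20,4)  cross = 12·4 − 20·1 = 28.0000; (r_i+r_j)·cross = 32·28.0000 = 896.0000
edge 3: (20,4)→(16.5,38.5)  cross = 20·38.5 − 16.5·4 = 704.0000; (r_i+r_j)·cross = 36.5·704.0000 = 25696.0000
edge 4: (16.5,38.5)→(1,16.5)  cross = 16.5·16.5 − 1·38.5 = 233.7500; (r_i+r_j)·cross = 17.5·233.7500 = 4090.6250
Σcross = 901.7500 → A = |Σcross|/2 = 450.8750 mm²
Σ(r_i+r_j)·cross = 30116.6250 → first moment M = |Σ|/6 = 5019.4375
R_c = M/A = 5019.4375/450.8750 = 11.1327 mm
θ = 246° = 4.293510 rad
V = θ·R_c·A = 4.293510·11.1327·450.8750 = 21551.005 mm³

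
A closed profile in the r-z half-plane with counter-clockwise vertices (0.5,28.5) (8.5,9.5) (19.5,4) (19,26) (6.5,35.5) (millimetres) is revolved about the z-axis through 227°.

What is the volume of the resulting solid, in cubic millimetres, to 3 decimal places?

Profile (r,z), 5 vertices: (0.5,28.5) (8.5,9.5) (19.5,4) (19,26) (6.5,35.5)
edge 0: (0.5,28.5)→(8.5,9.5)  cross = 0.5·9.5 − 8.5·28.5 = -237.5000; (r_i+r_j)·cross = 9·-237.5000 = -2137.5000
edge 1: (8.5,9.5)→(19.5,4)  cross = 8.5·4 − 19.5·9.5 = -151.2500; (r_i+r_j)·cross = 28·-151.2500 = -4235.0000
edge 2: (19.5,4)→(19,26)  cross = 19.5·26 − 19·4 = 431.0000; (r_i+r_j)·cross = 38.5·431.0000 = 16593.5000
edge 3: (19,26)→(6.5,35.5)  cross = 19·35.5 − 6.5·26 = 505.5000; (r_i+r_j)·cross = 25.5·505.5000 = 12890.2500
edge 4: (6.5,35.5)→(0.5,28.5)  cross = 6.5·28.5 − 0.5·35.5 = 167.5000; (r_i+r_j)·cross = 7·167.5000 = 1172.5000
Σcross = 715.2500 → A = |Σcross|/2 = 357.6250 mm²
Σ(r_i+r_j)·cross = 24283.7500 → first moment M = |Σ|/6 = 4047.2917
R_c = M/A = 4047.2917/357.6250 = 11.3171 mm
θ = 227° = 3.961897 rad
V = θ·R_c·A = 3.961897·11.3171·357.6250 = 16034.954 mm³

Volume = 16034.954 mm³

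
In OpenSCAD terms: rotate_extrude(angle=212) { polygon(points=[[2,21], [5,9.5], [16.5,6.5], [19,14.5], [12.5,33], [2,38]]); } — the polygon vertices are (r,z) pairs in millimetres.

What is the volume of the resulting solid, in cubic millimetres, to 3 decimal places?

Volume = 12747.686 mm³

Profile (r,z), 6 vertices: (2,21) (5,9.5) (16.5,6.5) (19,14.5) (12.5,33) (2,38)
edge 0: (2,21)→(5,9.5)  cross = 2·9.5 − 5·21 = -86.0000; (r_i+r_j)·cross = 7·-86.0000 = -602.0000
edge 1: (5,9.5)→(16.5,6.5)  cross = 5·6.5 − 16.5·9.5 = -124.2500; (r_i+r_j)·cross = 21.5·-124.2500 = -2671.3750
edge 2: (16.5,6.5)→(19,14.5)  cross = 16.5·14.5 − 19·6.5 = 115.7500; (r_i+r_j)·cross = 35.5·115.7500 = 4109.1250
edge 3: (19,14.5)→(12.5,33)  cross = 19·33 − 12.5·14.5 = 445.7500; (r_i+r_j)·cross = 31.5·445.7500 = 14041.1250
edge 4: (12.5,33)→(2,38)  cross = 12.5·38 − 2·33 = 409.0000; (r_i+r_j)·cross = 14.5·409.0000 = 5930.5000
edge 5: (2,38)→(2,21)  cross = 2·21 − 2·38 = -34.0000; (r_i+r_j)·cross = 4·-34.0000 = -136.0000
Σcross = 726.2500 → A = |Σcross|/2 = 363.1250 mm²
Σ(r_i+r_j)·cross = 20671.3750 → first moment M = |Σ|/6 = 3445.2292
R_c = M/A = 3445.2292/363.1250 = 9.4877 mm
θ = 212° = 3.700098 rad
V = θ·R_c·A = 3.700098·9.4877·363.1250 = 12747.686 mm³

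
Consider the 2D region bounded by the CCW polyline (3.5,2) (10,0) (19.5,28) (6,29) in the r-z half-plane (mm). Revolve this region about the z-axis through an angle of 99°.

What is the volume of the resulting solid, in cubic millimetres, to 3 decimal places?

Profile (r,z), 4 vertices: (3.5,2) (10,0) (19.5,28) (6,29)
edge 0: (3.5,2)→(10,0)  cross = 3.5·0 − 10·2 = -20.0000; (r_i+r_j)·cross = 13.5·-20.0000 = -270.0000
edge 1: (10,0)→(19.5,28)  cross = 10·28 − 19.5·0 = 280.0000; (r_i+r_j)·cross = 29.5·280.0000 = 8260.0000
edge 2: (19.5,28)→(6,29)  cross = 19.5·29 − 6·28 = 397.5000; (r_i+r_j)·cross = 25.5·397.5000 = 10136.2500
edge 3: (6,29)→(3.5,2)  cross = 6·2 − 3.5·29 = -89.5000; (r_i+r_j)·cross = 9.5·-89.5000 = -850.2500
Σcross = 568.0000 → A = |Σcross|/2 = 284.0000 mm²
Σ(r_i+r_j)·cross = 17276.0000 → first moment M = |Σ|/6 = 2879.3333
R_c = M/A = 2879.3333/284.0000 = 10.1385 mm
θ = 99° = 1.727876 rad
V = θ·R_c·A = 1.727876·10.1385·284.0000 = 4975.131 mm³

Volume = 4975.131 mm³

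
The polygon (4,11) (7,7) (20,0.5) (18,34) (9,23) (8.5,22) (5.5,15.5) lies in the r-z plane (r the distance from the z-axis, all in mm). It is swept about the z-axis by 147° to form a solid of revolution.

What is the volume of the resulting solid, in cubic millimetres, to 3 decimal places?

Profile (r,z), 7 vertices: (4,11) (7,7) (20,0.5) (18,34) (9,23) (8.5,22) (5.5,15.5)
edge 0: (4,11)→(7,7)  cross = 4·7 − 7·11 = -49.0000; (r_i+r_j)·cross = 11·-49.0000 = -539.0000
edge 1: (7,7)→(20,0.5)  cross = 7·0.5 − 20·7 = -136.5000; (r_i+r_j)·cross = 27·-136.5000 = -3685.5000
edge 2: (20,0.5)→(18,34)  cross = 20·34 − 18·0.5 = 671.0000; (r_i+r_j)·cross = 38·671.0000 = 25498.0000
edge 3: (18,34)→(9,23)  cross = 18·23 − 9·34 = 108.0000; (r_i+r_j)·cross = 27·108.0000 = 2916.0000
edge 4: (9,23)→(8.5,22)  cross = 9·22 − 8.5·23 = 2.5000; (r_i+r_j)·cross = 17.5·2.5000 = 43.7500
edge 5: (8.5,22)→(5.5,15.5)  cross = 8.5·15.5 − 5.5·22 = 10.7500; (r_i+r_j)·cross = 14·10.7500 = 150.5000
edge 6: (5.5,15.5)→(4,11)  cross = 5.5·11 − 4·15.5 = -1.5000; (r_i+r_j)·cross = 9.5·-1.5000 = -14.2500
Σcross = 605.2500 → A = |Σcross|/2 = 302.6250 mm²
Σ(r_i+r_j)·cross = 24369.5000 → first moment M = |Σ|/6 = 4061.5833
R_c = M/A = 4061.5833/302.6250 = 13.4212 mm
θ = 147° = 2.565634 rad
V = θ·R_c·A = 2.565634·13.4212·302.6250 = 10420.536 mm³

Volume = 10420.536 mm³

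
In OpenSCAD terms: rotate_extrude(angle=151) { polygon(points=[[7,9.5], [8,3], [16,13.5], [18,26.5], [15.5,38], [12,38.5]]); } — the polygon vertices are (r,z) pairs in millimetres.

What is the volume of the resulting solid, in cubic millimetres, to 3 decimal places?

Profile (r,z), 6 vertices: (7,9.5) (8,3) (16,13.5) (18,26.5) (15.5,38) (12,38.5)
edge 0: (7,9.5)→(8,3)  cross = 7·3 − 8·9.5 = -55.0000; (r_i+r_j)·cross = 15·-55.0000 = -825.0000
edge 1: (8,3)→(16,13.5)  cross = 8·13.5 − 16·3 = 60.0000; (r_i+r_j)·cross = 24·60.0000 = 1440.0000
edge 2: (16,13.5)→(18,26.5)  cross = 16·26.5 − 18·13.5 = 181.0000; (r_i+r_j)·cross = 34·181.0000 = 6154.0000
edge 3: (18,26.5)→(15.5,38)  cross = 18·38 − 15.5·26.5 = 273.2500; (r_i+r_j)·cross = 33.5·273.2500 = 9153.8750
edge 4: (15.5,38)→(12,38.5)  cross = 15.5·38.5 − 12·38 = 140.7500; (r_i+r_j)·cross = 27.5·140.7500 = 3870.6250
edge 5: (12,38.5)→(7,9.5)  cross = 12·9.5 − 7·38.5 = -155.5000; (r_i+r_j)·cross = 19·-155.5000 = -2954.5000
Σcross = 444.5000 → A = |Σcross|/2 = 222.2500 mm²
Σ(r_i+r_j)·cross = 16839.0000 → first moment M = |Σ|/6 = 2806.5000
R_c = M/A = 2806.5000/222.2500 = 12.6277 mm
θ = 151° = 2.635447 rad
V = θ·R_c·A = 2.635447·12.6277·222.2500 = 7396.382 mm³

Volume = 7396.382 mm³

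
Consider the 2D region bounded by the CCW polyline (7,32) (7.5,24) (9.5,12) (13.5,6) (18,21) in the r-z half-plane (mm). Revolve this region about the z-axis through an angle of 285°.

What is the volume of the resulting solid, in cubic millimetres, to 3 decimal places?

Volume = 8661.927 mm³

Profile (r,z), 5 vertices: (7,32) (7.5,24) (9.5,12) (13.5,6) (18,21)
edge 0: (7,32)→(7.5,24)  cross = 7·24 − 7.5·32 = -72.0000; (r_i+r_j)·cross = 14.5·-72.0000 = -1044.0000
edge 1: (7.5,24)→(9.5,12)  cross = 7.5·12 − 9.5·24 = -138.0000; (r_i+r_j)·cross = 17·-138.0000 = -2346.0000
edge 2: (9.5,12)→(13.5,6)  cross = 9.5·6 − 13.5·12 = -105.0000; (r_i+r_j)·cross = 23·-105.0000 = -2415.0000
edge 3: (13.5,6)→(18,21)  cross = 13.5·21 − 18·6 = 175.5000; (r_i+r_j)·cross = 31.5·175.5000 = 5528.2500
edge 4: (18,21)→(7,32)  cross = 18·32 − 7·21 = 429.0000; (r_i+r_j)·cross = 25·429.0000 = 10725.0000
Σcross = 289.5000 → A = |Σcross|/2 = 144.7500 mm²
Σ(r_i+r_j)·cross = 10448.2500 → first moment M = |Σ|/6 = 1741.3750
R_c = M/A = 1741.3750/144.7500 = 12.0302 mm
θ = 285° = 4.974188 rad
V = θ·R_c·A = 4.974188·12.0302·144.7500 = 8661.927 mm³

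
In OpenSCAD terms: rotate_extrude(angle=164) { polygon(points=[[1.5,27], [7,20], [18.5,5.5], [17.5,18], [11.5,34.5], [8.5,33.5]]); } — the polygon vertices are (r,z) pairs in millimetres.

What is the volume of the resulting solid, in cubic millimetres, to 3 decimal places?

Volume = 6610.336 mm³

Profile (r,z), 6 vertices: (1.5,27) (7,20) (18.5,5.5) (17.5,18) (11.5,34.5) (8.5,33.5)
edge 0: (1.5,27)→(7,20)  cross = 1.5·20 − 7·27 = -159.0000; (r_i+r_j)·cross = 8.5·-159.0000 = -1351.5000
edge 1: (7,20)→(18.5,5.5)  cross = 7·5.5 − 18.5·20 = -331.5000; (r_i+r_j)·cross = 25.5·-331.5000 = -8453.2500
edge 2: (18.5,5.5)→(17.5,18)  cross = 18.5·18 − 17.5·5.5 = 236.7500; (r_i+r_j)·cross = 36·236.7500 = 8523.0000
edge 3: (17.5,18)→(11.5,34.5)  cross = 17.5·34.5 − 11.5·18 = 396.7500; (r_i+r_j)·cross = 29·396.7500 = 11505.7500
edge 4: (11.5,34.5)→(8.5,33.5)  cross = 11.5·33.5 − 8.5·34.5 = 92.0000; (r_i+r_j)·cross = 20·92.0000 = 1840.0000
edge 5: (8.5,33.5)→(1.5,27)  cross = 8.5·27 − 1.5·33.5 = 179.2500; (r_i+r_j)·cross = 10·179.2500 = 1792.5000
Σcross = 414.2500 → A = |Σcross|/2 = 207.1250 mm²
Σ(r_i+r_j)·cross = 13856.5000 → first moment M = |Σ|/6 = 2309.4167
R_c = M/A = 2309.4167/207.1250 = 11.1499 mm
θ = 164° = 2.862340 rad
V = θ·R_c·A = 2.862340·11.1499·207.1250 = 6610.336 mm³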